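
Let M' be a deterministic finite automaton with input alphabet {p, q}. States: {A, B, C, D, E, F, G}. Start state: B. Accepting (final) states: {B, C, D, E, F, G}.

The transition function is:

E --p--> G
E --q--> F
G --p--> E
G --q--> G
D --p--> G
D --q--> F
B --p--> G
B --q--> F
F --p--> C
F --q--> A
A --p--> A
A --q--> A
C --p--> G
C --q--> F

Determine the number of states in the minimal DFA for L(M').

First remove the unreachable states {D}; 6 states remain.
Initial partition by acceptance: {B,C,E,F,G} | {A}.
On input q, block {B,C,E,F,G} splits into {B,C,E,G} and {F}.
On input q, block {B,C,E,G} splits into {B,C,E} and {G}.
Stable partition: {B,C,E} | {A} | {F} | {G} — 4 equivalence classes.

4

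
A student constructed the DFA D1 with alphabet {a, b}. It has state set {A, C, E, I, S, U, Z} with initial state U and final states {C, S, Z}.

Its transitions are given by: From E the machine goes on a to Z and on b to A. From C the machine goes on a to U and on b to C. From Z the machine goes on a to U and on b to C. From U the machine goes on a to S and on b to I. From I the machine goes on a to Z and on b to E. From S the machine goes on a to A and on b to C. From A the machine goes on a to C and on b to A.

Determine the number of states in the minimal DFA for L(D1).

2

Every state is reachable, so we keep all 7.
P0 = {C,S,Z} | {A,E,I,U}.
The partition is now stable with 2 blocks: {C,S,Z} | {A,E,I,U}.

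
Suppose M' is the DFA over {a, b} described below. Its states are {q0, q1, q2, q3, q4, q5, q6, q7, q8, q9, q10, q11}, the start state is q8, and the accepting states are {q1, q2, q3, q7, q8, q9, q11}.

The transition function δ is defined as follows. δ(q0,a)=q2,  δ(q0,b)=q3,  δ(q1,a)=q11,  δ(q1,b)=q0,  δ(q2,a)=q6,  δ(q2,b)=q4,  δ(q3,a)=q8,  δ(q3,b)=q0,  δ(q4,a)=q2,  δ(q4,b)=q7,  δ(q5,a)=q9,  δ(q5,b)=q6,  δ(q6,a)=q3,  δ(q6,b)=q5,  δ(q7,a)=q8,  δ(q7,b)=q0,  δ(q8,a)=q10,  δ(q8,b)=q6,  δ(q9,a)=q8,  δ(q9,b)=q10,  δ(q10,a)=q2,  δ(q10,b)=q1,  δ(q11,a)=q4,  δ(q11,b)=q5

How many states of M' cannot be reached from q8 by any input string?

0

Exploring from q8, all states are eventually visited, so none are unreachable.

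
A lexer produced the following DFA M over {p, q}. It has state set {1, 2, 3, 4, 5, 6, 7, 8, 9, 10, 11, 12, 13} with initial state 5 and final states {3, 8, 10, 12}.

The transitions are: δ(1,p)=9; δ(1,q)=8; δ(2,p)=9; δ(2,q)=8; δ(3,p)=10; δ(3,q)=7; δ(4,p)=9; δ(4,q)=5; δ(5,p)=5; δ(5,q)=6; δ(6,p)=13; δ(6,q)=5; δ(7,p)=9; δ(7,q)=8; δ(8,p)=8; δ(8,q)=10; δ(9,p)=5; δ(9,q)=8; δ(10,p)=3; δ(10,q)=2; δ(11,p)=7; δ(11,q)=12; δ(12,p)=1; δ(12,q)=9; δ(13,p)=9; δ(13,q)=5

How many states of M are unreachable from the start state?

4

Starting at 5 and following transitions, the reachable set is {2, 3, 5, 6, 7, 8, 9, 10, 13}. That leaves 1, 4, 11, 12 unreachable — 4 in total.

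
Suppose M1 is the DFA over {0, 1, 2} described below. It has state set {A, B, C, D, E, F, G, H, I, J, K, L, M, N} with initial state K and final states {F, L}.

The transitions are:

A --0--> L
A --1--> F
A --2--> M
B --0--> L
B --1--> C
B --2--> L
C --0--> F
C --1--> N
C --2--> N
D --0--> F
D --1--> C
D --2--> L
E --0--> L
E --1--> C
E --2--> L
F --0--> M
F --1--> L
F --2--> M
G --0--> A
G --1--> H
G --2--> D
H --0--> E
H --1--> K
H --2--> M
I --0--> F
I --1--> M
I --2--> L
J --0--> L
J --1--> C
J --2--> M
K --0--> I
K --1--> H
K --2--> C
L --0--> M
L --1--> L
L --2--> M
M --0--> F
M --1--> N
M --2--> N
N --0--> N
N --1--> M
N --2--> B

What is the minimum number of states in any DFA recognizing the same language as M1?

First remove the unreachable states {A,D,G,J}; 10 states remain.
P0 = {F,L} | {B,C,E,H,I,K,M,N}.
On input 0, block {B,C,E,H,I,K,M,N} splits into {B,C,E,I,M} and {H,K,N}.
On input 1, block {B,C,E,I,M} splits into {B,E,I} and {C,M}.
Split {H,K,N} by δ(·,0) → {H,K} and {N}.
The partition is now stable with 5 blocks: {F,L} | {B,E,I} | {H,K} | {C,M} | {N}.

5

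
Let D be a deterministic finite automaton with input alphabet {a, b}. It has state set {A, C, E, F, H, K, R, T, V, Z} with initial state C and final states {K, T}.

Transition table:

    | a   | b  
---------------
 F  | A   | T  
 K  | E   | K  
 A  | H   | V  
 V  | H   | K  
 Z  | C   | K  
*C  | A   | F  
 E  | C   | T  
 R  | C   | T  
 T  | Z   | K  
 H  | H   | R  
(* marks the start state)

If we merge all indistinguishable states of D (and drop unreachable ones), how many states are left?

3

Start with accepting vs non-accepting: {K,T} | {A,C,E,F,H,R,V,Z}.
Split {A,C,E,F,H,R,V,Z} by δ(·,b) → {E,F,R,V,Z} and {A,C,H}.
Stable partition: {K,T} | {E,F,R,V,Z} | {A,C,H} — 3 equivalence classes.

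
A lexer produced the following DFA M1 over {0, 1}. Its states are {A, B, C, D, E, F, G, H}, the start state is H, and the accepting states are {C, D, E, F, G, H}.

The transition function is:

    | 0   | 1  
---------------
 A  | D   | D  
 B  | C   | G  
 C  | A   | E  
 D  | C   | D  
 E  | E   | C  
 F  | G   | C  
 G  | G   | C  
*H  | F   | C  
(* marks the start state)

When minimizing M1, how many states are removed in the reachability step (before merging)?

1

BFS from H reaches {A, C, D, E, F, G, H}; the 1 state(s) B are never visited.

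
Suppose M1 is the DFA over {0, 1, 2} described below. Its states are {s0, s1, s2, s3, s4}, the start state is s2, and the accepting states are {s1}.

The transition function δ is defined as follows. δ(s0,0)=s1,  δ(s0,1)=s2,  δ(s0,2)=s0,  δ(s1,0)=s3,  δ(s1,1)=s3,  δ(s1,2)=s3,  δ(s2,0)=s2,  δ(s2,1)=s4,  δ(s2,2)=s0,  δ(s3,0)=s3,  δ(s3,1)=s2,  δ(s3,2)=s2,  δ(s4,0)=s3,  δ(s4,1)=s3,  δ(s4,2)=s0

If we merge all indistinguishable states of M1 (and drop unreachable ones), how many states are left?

5

Every state is reachable, so we keep all 5.
Initial partition by acceptance: {s1} | {s0,s2,s3,s4}.
Split {s0,s2,s3,s4} by δ(·,0) → {s2,s3,s4} and {s0}.
Split {s2,s3,s4} by δ(·,2) → {s2,s4} and {s3}.
On input 0, block {s2,s4} splits into {s2} and {s4}.
Stable partition: {s1} | {s2} | {s0} | {s3} | {s4} — 5 equivalence classes.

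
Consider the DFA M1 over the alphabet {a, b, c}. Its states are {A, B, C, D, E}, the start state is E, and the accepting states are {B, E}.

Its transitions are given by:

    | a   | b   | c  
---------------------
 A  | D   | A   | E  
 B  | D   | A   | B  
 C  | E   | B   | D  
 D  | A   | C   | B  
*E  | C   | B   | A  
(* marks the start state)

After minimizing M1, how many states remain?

5

All states are reachable from the start state.
Initial partition by acceptance: {B,E} | {A,C,D}.
Split {B,E} by δ(·,b) → {B} and {E}.
Split {A,C,D} by δ(·,a) → {A,D} and {C}.
Split {A,D} by δ(·,b) → {A} and {D}.
Stable partition: {B} | {A} | {E} | {C} | {D} — 5 equivalence classes.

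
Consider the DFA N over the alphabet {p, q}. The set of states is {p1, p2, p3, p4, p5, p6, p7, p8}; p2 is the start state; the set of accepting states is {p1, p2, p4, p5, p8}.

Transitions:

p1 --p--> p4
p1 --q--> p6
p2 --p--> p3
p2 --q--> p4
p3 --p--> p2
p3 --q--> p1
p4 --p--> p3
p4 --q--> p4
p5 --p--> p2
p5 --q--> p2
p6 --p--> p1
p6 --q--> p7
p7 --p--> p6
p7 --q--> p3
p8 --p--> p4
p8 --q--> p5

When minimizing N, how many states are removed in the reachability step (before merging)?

Starting at p2 and following transitions, the reachable set is {p1, p2, p3, p4, p6, p7}. That leaves p5, p8 unreachable — 2 in total.

2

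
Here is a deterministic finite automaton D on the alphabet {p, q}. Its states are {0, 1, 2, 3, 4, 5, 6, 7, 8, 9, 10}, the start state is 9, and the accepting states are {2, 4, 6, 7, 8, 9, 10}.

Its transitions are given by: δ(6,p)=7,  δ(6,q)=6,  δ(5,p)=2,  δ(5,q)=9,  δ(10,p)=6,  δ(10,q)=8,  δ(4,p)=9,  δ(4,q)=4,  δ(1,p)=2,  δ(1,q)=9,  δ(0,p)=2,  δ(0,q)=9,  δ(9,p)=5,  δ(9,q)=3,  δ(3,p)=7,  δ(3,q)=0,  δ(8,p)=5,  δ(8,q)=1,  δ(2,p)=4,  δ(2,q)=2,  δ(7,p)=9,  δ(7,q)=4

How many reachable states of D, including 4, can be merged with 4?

Reachable states from the start: {0,2,3,4,5,7,9}. Unreachable: {1,6,8,10} — drop them.
Initial partition by acceptance: {2,4,7,9} | {0,3,5}.
Split {2,4,7,9} by δ(·,p) → {2,4,7} and {9}.
On input p, block {2,4,7} splits into {4,7} and {2}.
Refine {0,3,5} on symbol p: members go to different blocks, giving {0,5} and {3}.
The partition is now stable with 5 blocks: {4,7} | {0,5} | {9} | {2} | {3}.
State 4 belongs to the block {4,7}, which has 2 states.

2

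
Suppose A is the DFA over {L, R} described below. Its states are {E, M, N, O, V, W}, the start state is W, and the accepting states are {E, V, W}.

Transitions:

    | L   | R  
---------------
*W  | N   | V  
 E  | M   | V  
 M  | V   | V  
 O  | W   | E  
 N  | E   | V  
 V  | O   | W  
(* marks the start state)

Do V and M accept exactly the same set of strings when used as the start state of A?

P0 = {E,V,W} | {M,N,O}.
The partition is now stable with 2 blocks: {E,V,W} | {M,N,O}.
V and M end up in different blocks, so they are distinguishable. For instance, the string 'ε' is accepted from only V.

No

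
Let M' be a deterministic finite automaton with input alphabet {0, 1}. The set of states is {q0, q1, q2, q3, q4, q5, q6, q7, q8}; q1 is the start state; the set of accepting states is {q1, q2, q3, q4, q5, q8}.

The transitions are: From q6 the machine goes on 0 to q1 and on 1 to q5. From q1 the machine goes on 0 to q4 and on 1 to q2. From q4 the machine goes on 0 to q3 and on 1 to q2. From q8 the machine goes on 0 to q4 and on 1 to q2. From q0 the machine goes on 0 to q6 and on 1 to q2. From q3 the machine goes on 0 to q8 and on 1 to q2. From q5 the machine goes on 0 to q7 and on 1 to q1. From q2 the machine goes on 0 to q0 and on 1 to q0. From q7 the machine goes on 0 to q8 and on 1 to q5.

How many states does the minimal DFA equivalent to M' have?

5

All states are reachable from the start state.
P0 = {q1,q2,q3,q4,q5,q8} | {q0,q6,q7}.
On input 0, block {q1,q2,q3,q4,q5,q8} splits into {q1,q3,q4,q8} and {q2,q5}.
Refine {q0,q6,q7} on symbol 0: members go to different blocks, giving {q6,q7} and {q0}.
Split {q2,q5} by δ(·,0) → {q2} and {q5}.
Stable partition: {q1,q3,q4,q8} | {q6,q7} | {q2} | {q0} | {q5} — 5 equivalence classes.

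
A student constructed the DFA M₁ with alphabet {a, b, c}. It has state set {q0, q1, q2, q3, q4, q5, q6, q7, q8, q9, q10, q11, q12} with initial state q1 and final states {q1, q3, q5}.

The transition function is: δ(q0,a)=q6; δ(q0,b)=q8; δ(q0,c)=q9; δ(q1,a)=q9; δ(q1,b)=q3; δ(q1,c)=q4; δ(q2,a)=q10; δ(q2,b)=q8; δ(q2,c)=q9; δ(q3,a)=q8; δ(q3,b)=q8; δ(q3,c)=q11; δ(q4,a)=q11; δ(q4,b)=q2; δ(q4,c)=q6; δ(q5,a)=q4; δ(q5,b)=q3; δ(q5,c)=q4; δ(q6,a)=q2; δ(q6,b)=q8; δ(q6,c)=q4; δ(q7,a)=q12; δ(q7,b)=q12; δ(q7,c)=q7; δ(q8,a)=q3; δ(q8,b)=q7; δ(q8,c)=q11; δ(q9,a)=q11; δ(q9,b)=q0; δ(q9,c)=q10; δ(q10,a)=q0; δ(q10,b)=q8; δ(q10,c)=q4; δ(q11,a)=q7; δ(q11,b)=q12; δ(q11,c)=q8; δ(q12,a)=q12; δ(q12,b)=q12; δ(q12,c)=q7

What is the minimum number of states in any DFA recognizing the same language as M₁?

First remove the unreachable states {q5}; 12 states remain.
Start with accepting vs non-accepting: {q1,q3} | {q0,q2,q4,q6,q7,q8,q9,q10,q11,q12}.
On input b, block {q1,q3} splits into {q1} and {q3}.
Refine {q0,q2,q4,q6,q7,q8,q9,q10,q11,q12} on symbol a: members go to different blocks, giving {q0,q2,q4,q6,q7,q9,q10,q11,q12} and {q8}.
Split {q0,q2,q4,q6,q7,q9,q10,q11,q12} by δ(·,b) → {q4,q7,q9,q11,q12} and {q0,q2,q6,q10}.
Split {q4,q7,q9,q11,q12} by δ(·,b) → {q7,q11,q12} and {q4,q9}.
Split {q7,q11,q12} by δ(·,c) → {q7,q12} and {q11}.
Stable partition: {q1} | {q7,q12} | {q3} | {q8} | {q0,q2,q6,q10} | {q4,q9} | {q11} — 7 equivalence classes.

7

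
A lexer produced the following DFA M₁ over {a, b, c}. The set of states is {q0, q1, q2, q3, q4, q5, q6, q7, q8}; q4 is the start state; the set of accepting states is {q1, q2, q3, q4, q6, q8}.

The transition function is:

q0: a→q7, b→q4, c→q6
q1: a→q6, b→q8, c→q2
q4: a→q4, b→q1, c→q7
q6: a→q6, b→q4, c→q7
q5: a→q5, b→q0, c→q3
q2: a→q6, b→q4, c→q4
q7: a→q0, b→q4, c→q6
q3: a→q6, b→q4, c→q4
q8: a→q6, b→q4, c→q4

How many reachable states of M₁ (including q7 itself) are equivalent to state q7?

Reachable states from the start: {q0,q1,q2,q4,q6,q7,q8}. Unreachable: {q3,q5} — drop them.
P0 = {q1,q2,q4,q6,q8} | {q0,q7}.
Refine {q1,q2,q4,q6,q8} on symbol c: members go to different blocks, giving {q1,q2,q8} and {q4,q6}.
On input b, block {q1,q2,q8} splits into {q2,q8} and {q1}.
On input b, block {q4,q6} splits into {q4} and {q6}.
Stable partition: {q2,q8} | {q0,q7} | {q4} | {q1} | {q6} — 5 equivalence classes.
The equivalence class containing q7 is {q0,q7}, of size 2.

2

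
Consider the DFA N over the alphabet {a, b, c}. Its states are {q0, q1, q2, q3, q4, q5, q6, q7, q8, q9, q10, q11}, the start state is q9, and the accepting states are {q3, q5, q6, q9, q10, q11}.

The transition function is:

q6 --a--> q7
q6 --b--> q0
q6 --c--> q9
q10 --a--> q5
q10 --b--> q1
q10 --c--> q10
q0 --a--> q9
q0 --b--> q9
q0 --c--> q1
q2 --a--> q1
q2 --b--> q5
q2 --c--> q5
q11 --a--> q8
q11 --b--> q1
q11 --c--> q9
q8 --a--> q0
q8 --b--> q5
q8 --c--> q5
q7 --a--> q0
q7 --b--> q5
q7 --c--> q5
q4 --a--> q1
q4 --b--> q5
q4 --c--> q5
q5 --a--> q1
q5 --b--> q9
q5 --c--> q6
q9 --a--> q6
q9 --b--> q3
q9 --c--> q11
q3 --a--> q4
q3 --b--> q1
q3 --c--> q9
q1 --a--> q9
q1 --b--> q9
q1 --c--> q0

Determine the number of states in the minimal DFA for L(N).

States {q2,q10} cannot be reached from the start state, so discard them.
P0 = {q3,q5,q6,q9,q11} | {q0,q1,q4,q7,q8}.
Split {q3,q5,q6,q9,q11} by δ(·,a) → {q3,q5,q6,q11} and {q9}.
Refine {q3,q5,q6,q11} on symbol b: members go to different blocks, giving {q3,q6,q11} and {q5}.
Refine {q0,q1,q4,q7,q8} on symbol a: members go to different blocks, giving {q4,q7,q8} and {q0,q1}.
The partition is now stable with 5 blocks: {q3,q6,q11} | {q4,q7,q8} | {q9} | {q5} | {q0,q1}.

5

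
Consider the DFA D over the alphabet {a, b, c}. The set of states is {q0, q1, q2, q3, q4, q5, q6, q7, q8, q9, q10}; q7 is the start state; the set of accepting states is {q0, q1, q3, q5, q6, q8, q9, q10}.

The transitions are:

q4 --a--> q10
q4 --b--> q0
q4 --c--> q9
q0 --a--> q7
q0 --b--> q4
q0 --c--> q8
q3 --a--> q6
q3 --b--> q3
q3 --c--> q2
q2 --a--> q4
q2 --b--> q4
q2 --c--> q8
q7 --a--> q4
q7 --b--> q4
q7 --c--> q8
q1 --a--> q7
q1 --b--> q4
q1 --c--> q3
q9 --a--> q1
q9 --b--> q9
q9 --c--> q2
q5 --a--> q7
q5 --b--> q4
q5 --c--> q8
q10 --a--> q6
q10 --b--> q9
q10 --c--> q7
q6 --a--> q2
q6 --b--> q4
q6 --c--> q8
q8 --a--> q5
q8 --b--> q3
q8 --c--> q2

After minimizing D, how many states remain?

All states are reachable from the start state.
Start with accepting vs non-accepting: {q0,q1,q3,q5,q6,q8,q9,q10} | {q2,q4,q7}.
Refine {q0,q1,q3,q5,q6,q8,q9,q10} on symbol a: members go to different blocks, giving {q0,q1,q5,q6} and {q3,q8,q9,q10}.
On input a, block {q2,q4,q7} splits into {q2,q7} and {q4}.
No further refinement is possible. Final partition (4 blocks): {q0,q1,q5,q6} | {q2,q7} | {q3,q8,q9,q10} | {q4}.

4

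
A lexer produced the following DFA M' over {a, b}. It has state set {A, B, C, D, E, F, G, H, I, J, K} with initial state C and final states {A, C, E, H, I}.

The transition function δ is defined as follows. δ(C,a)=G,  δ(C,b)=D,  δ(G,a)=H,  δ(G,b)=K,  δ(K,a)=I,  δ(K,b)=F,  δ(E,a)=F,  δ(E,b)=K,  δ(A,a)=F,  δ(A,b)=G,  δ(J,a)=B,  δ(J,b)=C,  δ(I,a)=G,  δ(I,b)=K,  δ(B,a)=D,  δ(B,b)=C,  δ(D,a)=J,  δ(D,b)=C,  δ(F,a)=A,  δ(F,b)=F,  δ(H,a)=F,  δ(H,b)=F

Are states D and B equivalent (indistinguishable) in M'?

Reachable states from the start: {A,B,C,D,F,G,H,I,J,K}. Unreachable: {E} — drop them.
Initial partition by acceptance: {A,C,H,I} | {B,D,F,G,J,K}.
Refine {B,D,F,G,J,K} on symbol a: members go to different blocks, giving {B,D,J} and {F,G,K}.
Split {A,C,H,I} by δ(·,b) → {A,H,I} and {C}.
Stable partition: {A,H,I} | {B,D,J} | {F,G,K} | {C} — 4 equivalence classes.
D and B lie in the same block of the stable partition, so they are equivalent — no string distinguishes them.

Yes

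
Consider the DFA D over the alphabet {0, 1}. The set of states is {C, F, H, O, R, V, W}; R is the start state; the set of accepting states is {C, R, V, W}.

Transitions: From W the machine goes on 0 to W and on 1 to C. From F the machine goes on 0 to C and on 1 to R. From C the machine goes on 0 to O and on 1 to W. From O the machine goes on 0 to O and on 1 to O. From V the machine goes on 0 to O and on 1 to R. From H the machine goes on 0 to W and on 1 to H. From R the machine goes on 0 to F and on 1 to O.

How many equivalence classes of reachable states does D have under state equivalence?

Reachable states from the start: {C,F,O,R,W}. Unreachable: {H,V} — drop them.
Start with accepting vs non-accepting: {C,R,W} | {F,O}.
Split {C,R,W} by δ(·,0) → {C,R} and {W}.
On input 1, block {C,R} splits into {R} and {C}.
Refine {F,O} on symbol 0: members go to different blocks, giving {O} and {F}.
Stable partition: {R} | {O} | {W} | {C} | {F} — 5 equivalence classes.

5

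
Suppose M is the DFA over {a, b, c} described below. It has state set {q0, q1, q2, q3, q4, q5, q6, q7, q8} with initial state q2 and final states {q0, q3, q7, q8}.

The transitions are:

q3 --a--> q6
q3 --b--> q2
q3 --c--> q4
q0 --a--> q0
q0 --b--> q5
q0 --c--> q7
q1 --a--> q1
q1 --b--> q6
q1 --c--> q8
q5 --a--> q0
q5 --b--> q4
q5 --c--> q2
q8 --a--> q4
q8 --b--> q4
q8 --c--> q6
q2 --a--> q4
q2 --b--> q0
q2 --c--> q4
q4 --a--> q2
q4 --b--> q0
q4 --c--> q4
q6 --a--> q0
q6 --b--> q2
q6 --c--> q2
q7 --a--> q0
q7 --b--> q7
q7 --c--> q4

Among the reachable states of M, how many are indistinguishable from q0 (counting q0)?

1

First remove the unreachable states {q1,q3,q6,q8}; 5 states remain.
Initial partition by acceptance: {q0,q7} | {q2,q4,q5}.
On input b, block {q0,q7} splits into {q0} and {q7}.
On input a, block {q2,q4,q5} splits into {q2,q4} and {q5}.
No further refinement is possible. Final partition (4 blocks): {q0} | {q2,q4} | {q7} | {q5}.
The equivalence class containing q0 is {q0}, of size 1.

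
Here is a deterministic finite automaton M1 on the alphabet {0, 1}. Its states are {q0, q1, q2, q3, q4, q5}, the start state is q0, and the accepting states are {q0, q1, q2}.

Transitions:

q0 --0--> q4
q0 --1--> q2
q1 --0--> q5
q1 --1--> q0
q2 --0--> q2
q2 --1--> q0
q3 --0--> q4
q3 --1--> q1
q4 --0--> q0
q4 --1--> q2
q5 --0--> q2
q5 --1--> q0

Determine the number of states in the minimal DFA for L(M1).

First remove the unreachable states {q1,q3,q5}; 3 states remain.
Start with accepting vs non-accepting: {q0,q2} | {q4}.
On input 0, block {q0,q2} splits into {q0} and {q2}.
Stable partition: {q0} | {q4} | {q2} — 3 equivalence classes.

3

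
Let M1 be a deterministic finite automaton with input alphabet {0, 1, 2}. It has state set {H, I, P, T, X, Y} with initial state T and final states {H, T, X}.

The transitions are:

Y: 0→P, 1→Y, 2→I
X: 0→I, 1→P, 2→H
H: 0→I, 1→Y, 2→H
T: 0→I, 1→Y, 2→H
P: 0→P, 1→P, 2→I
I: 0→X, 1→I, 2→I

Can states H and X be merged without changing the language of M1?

P0 = {H,T,X} | {I,P,Y}.
On input 0, block {I,P,Y} splits into {P,Y} and {I}.
No further refinement is possible. Final partition (3 blocks): {H,T,X} | {P,Y} | {I}.
H and X lie in the same block of the stable partition, so they are equivalent — no string distinguishes them.

Yes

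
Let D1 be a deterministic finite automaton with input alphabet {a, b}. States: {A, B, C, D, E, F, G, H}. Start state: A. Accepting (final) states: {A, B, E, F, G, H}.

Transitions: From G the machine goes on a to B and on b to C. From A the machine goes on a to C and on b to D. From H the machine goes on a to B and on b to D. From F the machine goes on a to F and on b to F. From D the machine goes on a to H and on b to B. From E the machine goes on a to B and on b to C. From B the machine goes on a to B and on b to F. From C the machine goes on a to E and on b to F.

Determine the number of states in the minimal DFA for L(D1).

Reachable states from the start: {A,B,C,D,E,F,H}. Unreachable: {G} — drop them.
Initial partition by acceptance: {A,B,E,F,H} | {C,D}.
On input a, block {A,B,E,F,H} splits into {B,E,F,H} and {A}.
On input b, block {B,E,F,H} splits into {B,F} and {E,H}.
Stable partition: {B,F} | {C,D} | {A} | {E,H} — 4 equivalence classes.

4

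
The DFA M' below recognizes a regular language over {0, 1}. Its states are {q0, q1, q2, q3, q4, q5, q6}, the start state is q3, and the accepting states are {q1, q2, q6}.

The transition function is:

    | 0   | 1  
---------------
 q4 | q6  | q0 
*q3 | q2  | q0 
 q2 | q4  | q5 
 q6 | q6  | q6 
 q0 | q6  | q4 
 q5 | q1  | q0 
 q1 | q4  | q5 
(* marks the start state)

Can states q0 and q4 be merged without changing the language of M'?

Initial partition by acceptance: {q1,q2,q6} | {q0,q3,q4,q5}.
Split {q1,q2,q6} by δ(·,0) → {q1,q2} and {q6}.
On input 0, block {q0,q3,q4,q5} splits into {q0,q4} and {q3,q5}.
No further refinement is possible. Final partition (4 blocks): {q1,q2} | {q0,q4} | {q6} | {q3,q5}.
q0 and q4 lie in the same block of the stable partition, so they are equivalent — no string distinguishes them.

Yes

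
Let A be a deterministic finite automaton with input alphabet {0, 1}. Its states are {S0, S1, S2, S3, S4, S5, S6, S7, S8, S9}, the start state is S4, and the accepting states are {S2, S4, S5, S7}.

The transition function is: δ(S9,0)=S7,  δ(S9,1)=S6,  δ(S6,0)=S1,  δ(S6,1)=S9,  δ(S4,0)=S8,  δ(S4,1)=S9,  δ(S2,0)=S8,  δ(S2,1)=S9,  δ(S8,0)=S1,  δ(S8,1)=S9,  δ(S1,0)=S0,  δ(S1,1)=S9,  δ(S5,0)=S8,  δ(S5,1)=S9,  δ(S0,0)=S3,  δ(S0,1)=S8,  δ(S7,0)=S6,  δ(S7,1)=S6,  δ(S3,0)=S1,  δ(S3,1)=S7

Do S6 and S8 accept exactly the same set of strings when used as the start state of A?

States {S2,S5} cannot be reached from the start state, so discard them.
Start with accepting vs non-accepting: {S4,S7} | {S0,S1,S3,S6,S8,S9}.
Split {S0,S1,S3,S6,S8,S9} by δ(·,0) → {S0,S1,S3,S6,S8} and {S9}.
On input 1, block {S4,S7} splits into {S4} and {S7}.
Refine {S0,S1,S3,S6,S8} on symbol 1: members go to different blocks, giving {S1,S6,S8} and {S0} and {S3}.
Split {S1,S6,S8} by δ(·,0) → {S6,S8} and {S1}.
No further refinement is possible. Final partition (7 blocks): {S4} | {S6,S8} | {S9} | {S7} | {S0} | {S3} | {S1}.
S6 and S8 lie in the same block of the stable partition, so they are equivalent — no string distinguishes them.

Yes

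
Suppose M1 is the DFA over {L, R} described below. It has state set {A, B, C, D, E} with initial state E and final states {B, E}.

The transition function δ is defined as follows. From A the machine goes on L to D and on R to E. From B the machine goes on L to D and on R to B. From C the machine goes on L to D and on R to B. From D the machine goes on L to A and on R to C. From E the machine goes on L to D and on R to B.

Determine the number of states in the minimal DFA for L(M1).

3

Initial partition by acceptance: {B,E} | {A,C,D}.
Refine {A,C,D} on symbol R: members go to different blocks, giving {A,C} and {D}.
The partition is now stable with 3 blocks: {B,E} | {A,C} | {D}.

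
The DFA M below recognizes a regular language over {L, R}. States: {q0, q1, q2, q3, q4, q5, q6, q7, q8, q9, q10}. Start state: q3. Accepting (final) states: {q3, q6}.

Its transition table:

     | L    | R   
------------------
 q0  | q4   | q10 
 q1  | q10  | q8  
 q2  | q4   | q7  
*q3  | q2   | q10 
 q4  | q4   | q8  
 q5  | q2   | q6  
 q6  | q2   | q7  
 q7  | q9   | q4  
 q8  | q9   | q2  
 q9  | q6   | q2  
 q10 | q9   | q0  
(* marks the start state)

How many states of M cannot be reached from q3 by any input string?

2

Starting at q3 and following transitions, the reachable set is {q0, q2, q3, q4, q6, q7, q8, q9, q10}. That leaves q1, q5 unreachable — 2 in total.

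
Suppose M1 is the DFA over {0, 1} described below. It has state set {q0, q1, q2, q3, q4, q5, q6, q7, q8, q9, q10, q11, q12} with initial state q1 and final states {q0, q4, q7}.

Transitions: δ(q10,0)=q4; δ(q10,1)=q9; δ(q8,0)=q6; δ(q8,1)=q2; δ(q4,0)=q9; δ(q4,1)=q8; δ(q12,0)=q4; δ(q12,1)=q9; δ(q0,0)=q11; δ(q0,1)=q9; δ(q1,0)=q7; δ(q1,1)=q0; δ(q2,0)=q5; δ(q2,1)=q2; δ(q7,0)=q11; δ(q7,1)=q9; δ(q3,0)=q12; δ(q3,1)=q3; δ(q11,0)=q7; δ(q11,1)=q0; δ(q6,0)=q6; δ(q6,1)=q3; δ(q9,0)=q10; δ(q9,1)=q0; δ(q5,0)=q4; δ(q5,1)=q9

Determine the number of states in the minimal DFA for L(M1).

7

P0 = {q0,q4,q7} | {q1,q2,q3,q5,q6,q8,q9,q10,q11,q12}.
Refine {q1,q2,q3,q5,q6,q8,q9,q10,q11,q12} on symbol 0: members go to different blocks, giving {q1,q5,q10,q11,q12} and {q2,q3,q6,q8,q9}.
Refine {q0,q4,q7} on symbol 0: members go to different blocks, giving {q0,q7} and {q4}.
Refine {q1,q5,q10,q11,q12} on symbol 0: members go to different blocks, giving {q5,q10,q12} and {q1,q11}.
Split {q2,q3,q6,q8,q9} by δ(·,0) → {q2,q3,q9} and {q6,q8}.
On input 1, block {q2,q3,q9} splits into {q2,q3} and {q9}.
Stable partition: {q0,q7} | {q5,q10,q12} | {q2,q3} | {q4} | {q1,q11} | {q6,q8} | {q9} — 7 equivalence classes.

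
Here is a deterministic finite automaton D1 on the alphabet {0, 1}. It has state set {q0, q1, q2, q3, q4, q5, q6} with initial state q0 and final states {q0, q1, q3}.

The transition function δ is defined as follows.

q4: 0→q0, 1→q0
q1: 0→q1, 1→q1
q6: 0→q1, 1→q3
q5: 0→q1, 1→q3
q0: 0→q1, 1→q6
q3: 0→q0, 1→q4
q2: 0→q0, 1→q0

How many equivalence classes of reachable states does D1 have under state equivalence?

Reachable states from the start: {q0,q1,q3,q4,q6}. Unreachable: {q2,q5} — drop them.
P0 = {q0,q1,q3} | {q4,q6}.
Refine {q0,q1,q3} on symbol 1: members go to different blocks, giving {q0,q3} and {q1}.
Refine {q0,q3} on symbol 0: members go to different blocks, giving {q0} and {q3}.
Split {q4,q6} by δ(·,0) → {q4} and {q6}.
No further refinement is possible. Final partition (5 blocks): {q0} | {q4} | {q1} | {q3} | {q6}.

5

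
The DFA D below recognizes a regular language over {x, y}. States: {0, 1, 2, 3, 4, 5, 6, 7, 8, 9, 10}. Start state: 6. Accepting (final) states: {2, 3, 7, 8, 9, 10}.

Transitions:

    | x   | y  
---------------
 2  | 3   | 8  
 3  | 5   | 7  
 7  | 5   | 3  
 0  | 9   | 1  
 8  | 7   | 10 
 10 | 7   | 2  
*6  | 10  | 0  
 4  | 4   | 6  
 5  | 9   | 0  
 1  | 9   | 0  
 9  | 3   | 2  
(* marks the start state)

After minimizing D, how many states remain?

Reachable states from the start: {0,1,2,3,5,6,7,8,9,10}. Unreachable: {4} — drop them.
P0 = {2,3,7,8,9,10} | {0,1,5,6}.
Split {2,3,7,8,9,10} by δ(·,x) → {2,8,9,10} and {3,7}.
Stable partition: {2,8,9,10} | {0,1,5,6} | {3,7} — 3 equivalence classes.

3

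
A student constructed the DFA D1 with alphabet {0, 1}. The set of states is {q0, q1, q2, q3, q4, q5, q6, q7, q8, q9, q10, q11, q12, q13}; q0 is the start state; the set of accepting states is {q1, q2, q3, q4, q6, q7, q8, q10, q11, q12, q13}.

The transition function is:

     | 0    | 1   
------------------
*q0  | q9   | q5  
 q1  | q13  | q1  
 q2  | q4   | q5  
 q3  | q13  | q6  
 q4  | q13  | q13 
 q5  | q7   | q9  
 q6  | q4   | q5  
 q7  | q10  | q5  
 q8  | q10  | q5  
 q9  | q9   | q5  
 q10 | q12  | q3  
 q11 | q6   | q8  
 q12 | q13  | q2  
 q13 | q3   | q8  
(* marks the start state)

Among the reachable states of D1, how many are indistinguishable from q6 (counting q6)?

States {q1,q11} cannot be reached from the start state, so discard them.
Start with accepting vs non-accepting: {q2,q3,q4,q6,q7,q8,q10,q12,q13} | {q0,q5,q9}.
Split {q2,q3,q4,q6,q7,q8,q10,q12,q13} by δ(·,1) → {q3,q4,q10,q12,q13} and {q2,q6,q7,q8}.
On input 1, block {q3,q4,q10,q12,q13} splits into {q3,q12,q13} and {q4,q10}.
On input 0, block {q0,q5,q9} splits into {q0,q9} and {q5}.
Stable partition: {q3,q12,q13} | {q0,q9} | {q2,q6,q7,q8} | {q4,q10} | {q5} — 5 equivalence classes.
The equivalence class containing q6 is {q2,q6,q7,q8}, of size 4.

4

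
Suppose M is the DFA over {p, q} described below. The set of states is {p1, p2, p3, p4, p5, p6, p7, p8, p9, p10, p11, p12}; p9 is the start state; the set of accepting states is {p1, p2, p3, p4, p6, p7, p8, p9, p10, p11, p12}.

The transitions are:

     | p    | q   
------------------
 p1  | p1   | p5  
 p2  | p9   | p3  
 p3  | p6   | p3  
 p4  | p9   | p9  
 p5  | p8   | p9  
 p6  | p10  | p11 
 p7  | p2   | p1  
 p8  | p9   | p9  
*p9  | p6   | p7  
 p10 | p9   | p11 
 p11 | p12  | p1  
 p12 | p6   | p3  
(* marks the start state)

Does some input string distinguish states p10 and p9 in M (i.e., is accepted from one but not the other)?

First remove the unreachable states {p4}; 11 states remain.
Start with accepting vs non-accepting: {p1,p2,p3,p6,p7,p8,p9,p10,p11,p12} | {p5}.
Refine {p1,p2,p3,p6,p7,p8,p9,p10,p11,p12} on symbol q: members go to different blocks, giving {p2,p3,p6,p7,p8,p9,p10,p11,p12} and {p1}.
On input q, block {p2,p3,p6,p7,p8,p9,p10,p11,p12} splits into {p2,p3,p6,p8,p9,p10,p12} and {p7,p11}.
Refine {p2,p3,p6,p8,p9,p10,p12} on symbol q: members go to different blocks, giving {p2,p3,p8,p12} and {p6,p9,p10}.
On input q, block {p2,p3,p8,p12} splits into {p2,p3,p12} and {p8}.
The partition is now stable with 6 blocks: {p2,p3,p12} | {p5} | {p1} | {p7,p11} | {p6,p9,p10} | {p8}.
p10 and p9 lie in the same block of the stable partition, so they are equivalent — no string distinguishes them.

No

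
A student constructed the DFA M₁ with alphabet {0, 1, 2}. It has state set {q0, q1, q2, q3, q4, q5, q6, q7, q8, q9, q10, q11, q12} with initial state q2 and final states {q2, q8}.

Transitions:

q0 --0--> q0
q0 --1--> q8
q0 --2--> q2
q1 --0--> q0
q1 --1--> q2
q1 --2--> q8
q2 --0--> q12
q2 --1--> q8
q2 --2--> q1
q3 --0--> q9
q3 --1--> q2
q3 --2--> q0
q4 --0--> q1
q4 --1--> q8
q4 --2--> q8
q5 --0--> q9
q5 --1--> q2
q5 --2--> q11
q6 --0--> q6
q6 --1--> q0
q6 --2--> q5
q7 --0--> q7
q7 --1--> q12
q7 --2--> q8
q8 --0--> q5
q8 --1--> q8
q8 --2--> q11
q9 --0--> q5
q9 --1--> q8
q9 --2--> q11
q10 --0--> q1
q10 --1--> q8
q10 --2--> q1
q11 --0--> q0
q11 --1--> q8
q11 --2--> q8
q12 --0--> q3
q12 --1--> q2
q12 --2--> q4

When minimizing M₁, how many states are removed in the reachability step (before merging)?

BFS from q2 reaches {q0, q1, q2, q3, q4, q5, q8, q9, q11, q12}; the 3 state(s) q6, q7, q10 are never visited.

3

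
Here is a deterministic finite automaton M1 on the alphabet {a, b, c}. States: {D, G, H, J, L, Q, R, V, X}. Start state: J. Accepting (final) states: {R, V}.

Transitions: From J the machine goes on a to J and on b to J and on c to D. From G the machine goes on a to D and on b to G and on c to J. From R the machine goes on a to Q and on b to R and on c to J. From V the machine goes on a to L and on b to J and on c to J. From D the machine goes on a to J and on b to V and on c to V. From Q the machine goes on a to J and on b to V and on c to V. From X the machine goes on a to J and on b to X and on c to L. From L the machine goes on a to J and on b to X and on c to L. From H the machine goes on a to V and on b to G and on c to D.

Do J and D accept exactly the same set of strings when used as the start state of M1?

Reachable states from the start: {D,J,L,V,X}. Unreachable: {G,H,Q,R} — drop them.
Initial partition by acceptance: {V} | {D,J,L,X}.
Refine {D,J,L,X} on symbol b: members go to different blocks, giving {J,L,X} and {D}.
On input c, block {J,L,X} splits into {L,X} and {J}.
Stable partition: {V} | {L,X} | {D} | {J} — 4 equivalence classes.
J and D end up in different blocks, so they are distinguishable. For instance, the string 'b' is accepted from only D.

No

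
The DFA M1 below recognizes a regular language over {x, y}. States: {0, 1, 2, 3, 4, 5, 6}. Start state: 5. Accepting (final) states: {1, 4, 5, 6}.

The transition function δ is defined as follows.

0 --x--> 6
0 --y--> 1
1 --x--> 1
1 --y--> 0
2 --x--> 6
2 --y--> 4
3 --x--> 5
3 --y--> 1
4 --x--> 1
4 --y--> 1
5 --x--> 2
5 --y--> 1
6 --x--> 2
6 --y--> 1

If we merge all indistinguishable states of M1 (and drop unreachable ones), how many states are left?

5

States {3} cannot be reached from the start state, so discard them.
Start with accepting vs non-accepting: {1,4,5,6} | {0,2}.
On input x, block {1,4,5,6} splits into {1,4} and {5,6}.
Split {1,4} by δ(·,y) → {1} and {4}.
On input y, block {0,2} splits into {0} and {2}.
The partition is now stable with 5 blocks: {1} | {0} | {5,6} | {4} | {2}.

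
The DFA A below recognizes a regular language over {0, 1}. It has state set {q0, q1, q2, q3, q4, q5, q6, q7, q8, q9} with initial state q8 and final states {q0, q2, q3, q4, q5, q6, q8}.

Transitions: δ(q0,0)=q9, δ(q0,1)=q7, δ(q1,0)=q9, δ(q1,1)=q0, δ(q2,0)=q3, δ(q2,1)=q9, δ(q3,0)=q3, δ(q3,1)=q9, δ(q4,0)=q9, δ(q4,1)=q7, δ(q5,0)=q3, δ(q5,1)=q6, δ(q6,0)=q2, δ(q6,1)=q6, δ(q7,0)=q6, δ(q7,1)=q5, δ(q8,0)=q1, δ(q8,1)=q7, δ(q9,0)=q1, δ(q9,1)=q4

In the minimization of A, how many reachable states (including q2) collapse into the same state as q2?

All states are reachable from the start state.
Start with accepting vs non-accepting: {q0,q2,q3,q4,q5,q6,q8} | {q1,q7,q9}.
On input 0, block {q0,q2,q3,q4,q5,q6,q8} splits into {q2,q3,q5,q6} and {q0,q4,q8}.
Split {q2,q3,q5,q6} by δ(·,1) → {q2,q3} and {q5,q6}.
On input 0, block {q1,q7,q9} splits into {q1,q9} and {q7}.
No further refinement is possible. Final partition (5 blocks): {q2,q3} | {q1,q9} | {q0,q4,q8} | {q5,q6} | {q7}.
The equivalence class containing q2 is {q2,q3}, of size 2.

2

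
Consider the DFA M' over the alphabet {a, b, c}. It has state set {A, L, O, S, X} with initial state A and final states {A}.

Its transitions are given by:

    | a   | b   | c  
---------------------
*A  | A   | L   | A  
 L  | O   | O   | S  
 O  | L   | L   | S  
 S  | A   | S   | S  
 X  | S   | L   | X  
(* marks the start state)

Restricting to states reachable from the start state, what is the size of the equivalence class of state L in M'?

2

Reachable states from the start: {A,L,O,S}. Unreachable: {X} — drop them.
Start with accepting vs non-accepting: {A} | {L,O,S}.
On input a, block {L,O,S} splits into {L,O} and {S}.
Stable partition: {A} | {L,O} | {S} — 3 equivalence classes.
State L belongs to the block {L,O}, which has 2 states.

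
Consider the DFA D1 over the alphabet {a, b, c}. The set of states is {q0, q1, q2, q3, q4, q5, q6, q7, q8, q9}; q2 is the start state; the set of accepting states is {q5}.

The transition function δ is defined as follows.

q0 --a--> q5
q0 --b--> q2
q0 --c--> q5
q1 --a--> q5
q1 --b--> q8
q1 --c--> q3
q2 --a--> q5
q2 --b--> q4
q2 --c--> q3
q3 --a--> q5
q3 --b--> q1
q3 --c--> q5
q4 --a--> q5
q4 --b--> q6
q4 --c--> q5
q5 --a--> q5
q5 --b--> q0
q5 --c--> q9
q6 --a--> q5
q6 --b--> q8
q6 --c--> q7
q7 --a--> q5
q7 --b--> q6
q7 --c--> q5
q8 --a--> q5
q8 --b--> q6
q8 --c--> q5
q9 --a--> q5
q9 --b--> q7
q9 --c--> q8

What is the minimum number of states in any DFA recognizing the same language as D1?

3

Initial partition by acceptance: {q5} | {q0,q1,q2,q3,q4,q6,q7,q8,q9}.
Split {q0,q1,q2,q3,q4,q6,q7,q8,q9} by δ(·,c) → {q0,q3,q4,q7,q8} and {q1,q2,q6,q9}.
No further refinement is possible. Final partition (3 blocks): {q5} | {q0,q3,q4,q7,q8} | {q1,q2,q6,q9}.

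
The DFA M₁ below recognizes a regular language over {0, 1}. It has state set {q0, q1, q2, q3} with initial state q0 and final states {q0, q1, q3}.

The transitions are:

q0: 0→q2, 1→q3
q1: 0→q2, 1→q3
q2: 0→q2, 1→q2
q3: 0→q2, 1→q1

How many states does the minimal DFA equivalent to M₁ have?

2

Start with accepting vs non-accepting: {q0,q1,q3} | {q2}.
Stable partition: {q0,q1,q3} | {q2} — 2 equivalence classes.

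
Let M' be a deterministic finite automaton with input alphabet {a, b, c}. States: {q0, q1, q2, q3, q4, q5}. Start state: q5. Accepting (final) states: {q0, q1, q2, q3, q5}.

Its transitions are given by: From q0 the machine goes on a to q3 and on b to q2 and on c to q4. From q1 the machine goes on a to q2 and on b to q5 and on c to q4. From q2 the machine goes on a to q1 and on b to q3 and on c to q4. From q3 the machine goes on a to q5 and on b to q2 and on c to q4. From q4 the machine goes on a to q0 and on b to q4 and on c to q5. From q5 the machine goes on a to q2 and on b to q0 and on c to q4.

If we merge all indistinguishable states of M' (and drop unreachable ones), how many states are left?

2

Every state is reachable, so we keep all 6.
Start with accepting vs non-accepting: {q0,q1,q2,q3,q5} | {q4}.
The partition is now stable with 2 blocks: {q0,q1,q2,q3,q5} | {q4}.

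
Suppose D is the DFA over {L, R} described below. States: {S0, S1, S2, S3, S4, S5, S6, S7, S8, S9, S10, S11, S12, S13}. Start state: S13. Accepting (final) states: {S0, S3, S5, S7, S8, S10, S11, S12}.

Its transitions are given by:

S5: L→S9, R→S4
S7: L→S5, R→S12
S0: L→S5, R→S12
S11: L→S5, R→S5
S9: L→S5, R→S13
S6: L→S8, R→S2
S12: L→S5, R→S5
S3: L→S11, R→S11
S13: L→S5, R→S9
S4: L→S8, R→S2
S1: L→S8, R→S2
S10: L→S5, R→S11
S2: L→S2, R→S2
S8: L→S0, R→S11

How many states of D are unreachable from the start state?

BFS from S13 reaches {S0, S2, S4, S5, S8, S9, S11, S12, S13}; the 5 state(s) S1, S3, S6, S7, S10 are never visited.

5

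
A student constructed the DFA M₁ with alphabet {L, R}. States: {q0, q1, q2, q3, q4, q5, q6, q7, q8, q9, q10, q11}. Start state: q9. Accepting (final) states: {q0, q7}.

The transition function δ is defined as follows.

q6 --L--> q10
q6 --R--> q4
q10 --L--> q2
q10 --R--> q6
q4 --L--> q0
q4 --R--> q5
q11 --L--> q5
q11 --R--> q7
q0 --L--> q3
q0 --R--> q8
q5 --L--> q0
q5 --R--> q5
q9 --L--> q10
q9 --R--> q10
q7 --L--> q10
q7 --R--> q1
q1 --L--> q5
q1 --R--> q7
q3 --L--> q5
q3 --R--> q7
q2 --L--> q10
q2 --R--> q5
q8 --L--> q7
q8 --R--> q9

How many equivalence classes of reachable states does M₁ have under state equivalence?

Reachable states from the start: {q0,q1,q2,q3,q4,q5,q6,q7,q8,q9,q10}. Unreachable: {q11} — drop them.
Initial partition by acceptance: {q0,q7} | {q1,q2,q3,q4,q5,q6,q8,q9,q10}.
Refine {q1,q2,q3,q4,q5,q6,q8,q9,q10} on symbol L: members go to different blocks, giving {q1,q2,q3,q6,q9,q10} and {q4,q5,q8}.
Refine {q0,q7} on symbol R: members go to different blocks, giving {q0} and {q7}.
On input L, block {q1,q2,q3,q6,q9,q10} splits into {q2,q6,q9,q10} and {q1,q3}.
On input R, block {q2,q6,q9,q10} splits into {q2,q6} and {q9,q10}.
On input L, block {q4,q5,q8} splits into {q4,q5} and {q8}.
Split {q9,q10} by δ(·,L) → {q9} and {q10}.
No further refinement is possible. Final partition (8 blocks): {q0} | {q2,q6} | {q4,q5} | {q7} | {q1,q3} | {q9} | {q8} | {q10}.

8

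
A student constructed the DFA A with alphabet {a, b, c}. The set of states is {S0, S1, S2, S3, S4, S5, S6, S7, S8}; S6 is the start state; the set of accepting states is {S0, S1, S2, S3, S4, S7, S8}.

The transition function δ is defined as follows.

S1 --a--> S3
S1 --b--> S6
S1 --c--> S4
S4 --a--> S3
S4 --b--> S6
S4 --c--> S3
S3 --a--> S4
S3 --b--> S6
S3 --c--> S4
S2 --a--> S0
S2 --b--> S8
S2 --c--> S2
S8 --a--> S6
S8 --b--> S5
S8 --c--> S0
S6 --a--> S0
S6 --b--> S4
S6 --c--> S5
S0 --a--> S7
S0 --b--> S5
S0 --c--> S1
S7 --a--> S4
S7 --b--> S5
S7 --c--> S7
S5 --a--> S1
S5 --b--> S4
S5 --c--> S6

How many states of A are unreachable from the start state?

2

No path from S6 leads to S2, S8; the other 7 states are all reachable.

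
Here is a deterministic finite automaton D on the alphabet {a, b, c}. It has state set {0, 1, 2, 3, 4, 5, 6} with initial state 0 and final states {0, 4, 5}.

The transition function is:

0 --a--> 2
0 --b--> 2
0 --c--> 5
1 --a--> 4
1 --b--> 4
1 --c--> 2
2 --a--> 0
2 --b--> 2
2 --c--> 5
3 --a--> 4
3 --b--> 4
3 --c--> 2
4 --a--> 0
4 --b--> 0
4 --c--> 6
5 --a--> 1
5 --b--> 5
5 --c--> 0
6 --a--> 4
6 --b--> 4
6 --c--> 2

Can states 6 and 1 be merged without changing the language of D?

Yes

Reachable states from the start: {0,1,2,4,5,6}. Unreachable: {3} — drop them.
P0 = {0,4,5} | {1,2,6}.
On input a, block {0,4,5} splits into {0,5} and {4}.
On input b, block {0,5} splits into {0} and {5}.
Split {1,2,6} by δ(·,a) → {1,6} and {2}.
No further refinement is possible. Final partition (5 blocks): {0} | {1,6} | {4} | {5} | {2}.
6 and 1 lie in the same block of the stable partition, so they are equivalent — no string distinguishes them.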